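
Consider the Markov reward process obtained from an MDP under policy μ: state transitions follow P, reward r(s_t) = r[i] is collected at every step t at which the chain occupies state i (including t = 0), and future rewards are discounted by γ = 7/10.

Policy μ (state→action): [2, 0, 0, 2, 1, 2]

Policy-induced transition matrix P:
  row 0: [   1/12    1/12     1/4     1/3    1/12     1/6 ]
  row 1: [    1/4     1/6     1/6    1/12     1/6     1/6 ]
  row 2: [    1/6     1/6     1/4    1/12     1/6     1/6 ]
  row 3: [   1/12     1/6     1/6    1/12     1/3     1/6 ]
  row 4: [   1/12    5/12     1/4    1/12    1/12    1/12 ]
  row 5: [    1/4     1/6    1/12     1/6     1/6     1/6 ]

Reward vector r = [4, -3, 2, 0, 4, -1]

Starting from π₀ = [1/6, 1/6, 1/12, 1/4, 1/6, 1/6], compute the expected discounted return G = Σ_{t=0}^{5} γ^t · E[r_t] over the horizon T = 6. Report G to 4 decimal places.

t=0: π = [0.1667, 0.1667, 0.0833, 0.2500, 0.1667, 0.1667], E[r] = 0.8333, γ^t·E[r] = 0.833333, running G = 0.833333
t=1: π = [0.1458, 0.1944, 0.1875, 0.1389, 0.1806, 0.1528], E[r] = 0.9444, γ^t·E[r] = 0.661111, running G = 1.494444
t=2: π = [0.1568, 0.1997, 0.1968, 0.1325, 0.1626, 0.1516], E[r] = 0.9207, γ^t·E[r] = 0.451152, running G = 1.945596
t=3: π = [0.1583, 0.1943, 0.1970, 0.1352, 0.1621, 0.1531], E[r] = 0.9399, γ^t·E[r] = 0.322373, running G = 2.267969
t=4: π = [0.1576, 0.1940, 0.1970, 0.1357, 0.1625, 0.1532], E[r] = 0.9394, γ^t·E[r] = 0.225561, running G = 2.493530
t=5: π = [0.1576, 0.1942, 0.1970, 0.1355, 0.1626, 0.1531], E[r] = 0.9393, γ^t·E[r] = 0.157862, running G = 2.651392

G = 2.6514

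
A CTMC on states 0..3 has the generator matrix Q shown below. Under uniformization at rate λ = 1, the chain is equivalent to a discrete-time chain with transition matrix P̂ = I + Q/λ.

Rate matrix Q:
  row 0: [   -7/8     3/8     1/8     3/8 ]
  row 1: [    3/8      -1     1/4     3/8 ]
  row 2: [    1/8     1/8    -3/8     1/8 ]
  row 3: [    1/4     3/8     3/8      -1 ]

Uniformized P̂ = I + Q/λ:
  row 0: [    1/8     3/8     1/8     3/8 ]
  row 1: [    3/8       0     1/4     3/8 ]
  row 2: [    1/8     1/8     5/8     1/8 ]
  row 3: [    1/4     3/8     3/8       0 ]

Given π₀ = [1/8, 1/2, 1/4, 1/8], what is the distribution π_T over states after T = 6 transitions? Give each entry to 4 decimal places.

t=0: π = [0.1250, 0.5000, 0.2500, 0.1250]
t=1: π = [0.2656, 0.1250, 0.3438, 0.2656]
t=2: π = [0.1895, 0.2422, 0.3789, 0.1895]
t=3: π = [0.2092, 0.1895, 0.3921, 0.2092]
t=4: π = [0.1985, 0.2059, 0.3970, 0.1985]
t=5: π = [0.2013, 0.1985, 0.3989, 0.2013]
t=6: π = [0.1998, 0.2008, 0.3996, 0.1998]

π = [0.1998, 0.2008, 0.3996, 0.1998]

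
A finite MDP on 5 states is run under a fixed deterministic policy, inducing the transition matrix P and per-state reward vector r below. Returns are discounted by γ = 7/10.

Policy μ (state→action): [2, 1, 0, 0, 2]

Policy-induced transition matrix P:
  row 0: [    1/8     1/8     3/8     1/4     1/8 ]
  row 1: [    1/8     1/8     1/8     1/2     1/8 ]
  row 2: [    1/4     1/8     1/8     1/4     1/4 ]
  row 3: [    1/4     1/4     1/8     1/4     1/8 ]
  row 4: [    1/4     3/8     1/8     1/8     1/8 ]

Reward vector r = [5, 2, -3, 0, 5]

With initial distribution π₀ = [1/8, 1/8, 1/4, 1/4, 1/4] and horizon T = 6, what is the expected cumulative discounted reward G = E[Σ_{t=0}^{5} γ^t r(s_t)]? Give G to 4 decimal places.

t=0: π = [0.1250, 0.1250, 0.2500, 0.2500, 0.2500], E[r] = 1.3750, γ^t·E[r] = 1.375000, running G = 1.375000
t=1: π = [0.2188, 0.2188, 0.1563, 0.2500, 0.1563], E[r] = 1.8438, γ^t·E[r] = 1.290625, running G = 2.665625
t=2: π = [0.1953, 0.1953, 0.1797, 0.2852, 0.1445], E[r] = 1.5508, γ^t·E[r] = 0.759883, running G = 3.425508
t=3: π = [0.2012, 0.1968, 0.1738, 0.2808, 0.1475], E[r] = 1.6152, γ^t·E[r] = 0.554025, running G = 3.979533
t=4: π = [0.2003, 0.1970, 0.1753, 0.2808, 0.1467], E[r] = 1.6030, γ^t·E[r] = 0.384872, running G = 4.364405
t=5: π = [0.2003, 0.1968, 0.1751, 0.2809, 0.1469], E[r] = 1.6047, γ^t·E[r] = 0.269695, running G = 4.634101

G = 4.6341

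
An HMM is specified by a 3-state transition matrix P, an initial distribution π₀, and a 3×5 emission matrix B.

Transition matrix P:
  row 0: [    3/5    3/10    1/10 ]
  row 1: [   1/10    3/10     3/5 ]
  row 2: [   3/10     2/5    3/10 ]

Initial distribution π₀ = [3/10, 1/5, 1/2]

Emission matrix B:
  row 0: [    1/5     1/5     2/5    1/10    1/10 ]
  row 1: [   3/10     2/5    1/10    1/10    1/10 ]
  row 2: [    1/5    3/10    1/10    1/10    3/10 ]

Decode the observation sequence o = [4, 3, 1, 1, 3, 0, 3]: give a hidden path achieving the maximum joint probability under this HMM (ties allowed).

t=0: δ = [3.000e-02, 2.000e-02, 1.500e-01]  (obs o_0=4)
t=1: δ = [4.500e-03, 6.000e-03, 4.500e-03]  ψ = [2, 2, 2]  (obs o_1=3)
t=2: δ = [5.400e-04, 7.200e-04, 1.080e-03]  ψ = [0, 1, 1]  (obs o_2=1)
t=3: δ = [6.480e-05, 1.728e-04, 1.296e-04]  ψ = [0, 2, 1]  (obs o_3=1)
t=4: δ = [3.888e-06, 5.184e-06, 1.037e-05]  ψ = [0, 1, 1]  (obs o_4=3)
t=5: δ = [6.221e-07, 1.244e-06, 6.221e-07]  ψ = [2, 2, 1]  (obs o_5=0)
t=6: δ = [3.732e-08, 3.732e-08, 7.465e-08]  ψ = [0, 1, 1]  (obs o_6=3)
backtrack: best end state = 2; path = [2, 1, 2, 1, 2, 1, 2]

path = [2, 1, 2, 1, 2, 1, 2]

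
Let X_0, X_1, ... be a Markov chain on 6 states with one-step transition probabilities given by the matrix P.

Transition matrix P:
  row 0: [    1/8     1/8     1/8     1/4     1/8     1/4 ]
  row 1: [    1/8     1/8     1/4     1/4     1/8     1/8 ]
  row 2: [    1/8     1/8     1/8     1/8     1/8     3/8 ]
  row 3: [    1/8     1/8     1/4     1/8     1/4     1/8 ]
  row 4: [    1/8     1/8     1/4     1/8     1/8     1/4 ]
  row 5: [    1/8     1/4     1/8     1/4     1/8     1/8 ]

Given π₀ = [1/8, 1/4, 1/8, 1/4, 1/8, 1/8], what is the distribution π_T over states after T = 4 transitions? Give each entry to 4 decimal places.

t=0: π = [0.1250, 0.2500, 0.1250, 0.2500, 0.1250, 0.1250]
t=1: π = [0.1250, 0.1406, 0.2031, 0.1875, 0.1563, 0.1875]
t=2: π = [0.1250, 0.1484, 0.1855, 0.1816, 0.1484, 0.2109]
t=3: π = [0.1250, 0.1514, 0.1848, 0.1855, 0.1477, 0.2056]
t=4: π = [0.1250, 0.1507, 0.1856, 0.1852, 0.1482, 0.2053]

π = [0.1250, 0.1507, 0.1856, 0.1852, 0.1482, 0.2053]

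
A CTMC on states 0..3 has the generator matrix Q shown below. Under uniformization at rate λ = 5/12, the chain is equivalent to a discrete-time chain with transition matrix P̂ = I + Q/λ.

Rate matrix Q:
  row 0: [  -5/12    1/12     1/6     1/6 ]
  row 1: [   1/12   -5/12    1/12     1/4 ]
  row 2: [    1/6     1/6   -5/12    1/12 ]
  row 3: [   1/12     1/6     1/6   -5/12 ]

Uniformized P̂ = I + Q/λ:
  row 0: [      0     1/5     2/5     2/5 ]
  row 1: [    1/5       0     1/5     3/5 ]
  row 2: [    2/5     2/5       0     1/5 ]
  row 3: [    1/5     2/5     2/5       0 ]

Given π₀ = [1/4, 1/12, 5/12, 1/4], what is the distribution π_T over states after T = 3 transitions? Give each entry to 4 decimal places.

π = [0.2107, 0.2700, 0.2547, 0.2647]

t=0: π = [0.2500, 0.0833, 0.4167, 0.2500]
t=1: π = [0.2333, 0.3167, 0.2167, 0.2333]
t=2: π = [0.1967, 0.2267, 0.2500, 0.3267]
t=3: π = [0.2107, 0.2700, 0.2547, 0.2647]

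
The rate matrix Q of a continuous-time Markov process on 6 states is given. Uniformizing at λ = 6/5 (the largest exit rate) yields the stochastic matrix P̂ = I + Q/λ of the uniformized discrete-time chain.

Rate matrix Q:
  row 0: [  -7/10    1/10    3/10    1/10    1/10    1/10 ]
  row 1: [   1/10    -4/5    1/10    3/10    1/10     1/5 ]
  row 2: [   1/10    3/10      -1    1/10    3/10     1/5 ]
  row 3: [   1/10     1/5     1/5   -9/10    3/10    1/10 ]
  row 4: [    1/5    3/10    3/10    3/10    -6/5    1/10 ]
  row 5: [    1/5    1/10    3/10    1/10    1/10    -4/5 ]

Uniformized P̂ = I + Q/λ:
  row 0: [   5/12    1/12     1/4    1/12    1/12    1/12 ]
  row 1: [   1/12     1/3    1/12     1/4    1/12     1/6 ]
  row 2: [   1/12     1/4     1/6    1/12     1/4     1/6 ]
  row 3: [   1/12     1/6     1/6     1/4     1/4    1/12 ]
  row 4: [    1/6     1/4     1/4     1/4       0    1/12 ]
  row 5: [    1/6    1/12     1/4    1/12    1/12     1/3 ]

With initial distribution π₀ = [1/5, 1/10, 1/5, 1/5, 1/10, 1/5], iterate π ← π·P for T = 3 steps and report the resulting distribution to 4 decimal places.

π = [0.1626, 0.1995, 0.1878, 0.1646, 0.1313, 0.1542]

t=0: π = [0.2000, 0.1000, 0.2000, 0.2000, 0.1000, 0.2000]
t=1: π = [0.1750, 0.1750, 0.2000, 0.1500, 0.1417, 0.1583]
t=2: π = [0.1667, 0.1965, 0.1917, 0.1611, 0.1299, 0.1542]
t=3: π = [0.1626, 0.1995, 0.1878, 0.1646, 0.1313, 0.1542]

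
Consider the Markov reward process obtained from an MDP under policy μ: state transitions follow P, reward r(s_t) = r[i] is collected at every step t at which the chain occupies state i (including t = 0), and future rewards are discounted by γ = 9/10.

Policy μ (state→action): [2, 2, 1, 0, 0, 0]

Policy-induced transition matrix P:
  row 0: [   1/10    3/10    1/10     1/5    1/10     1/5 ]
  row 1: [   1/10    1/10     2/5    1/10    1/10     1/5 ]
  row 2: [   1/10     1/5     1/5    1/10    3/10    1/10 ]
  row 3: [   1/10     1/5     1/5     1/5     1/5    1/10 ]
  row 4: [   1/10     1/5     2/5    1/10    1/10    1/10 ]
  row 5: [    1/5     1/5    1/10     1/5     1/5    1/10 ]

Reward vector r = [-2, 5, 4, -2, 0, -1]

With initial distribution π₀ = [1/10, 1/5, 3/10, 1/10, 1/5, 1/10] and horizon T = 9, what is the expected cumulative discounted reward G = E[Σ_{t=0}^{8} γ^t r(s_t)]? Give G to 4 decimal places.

G = 8.5470

t=0: π = [0.1000, 0.2000, 0.3000, 0.1000, 0.2000, 0.1000], E[r] = 1.7000, γ^t·E[r] = 1.700000, running G = 1.700000
t=1: π = [0.1100, 0.1900, 0.2600, 0.1300, 0.1800, 0.1300], E[r] = 1.3800, γ^t·E[r] = 1.242000, running G = 2.942000
t=2: π = [0.1130, 0.1920, 0.2500, 0.1370, 0.1780, 0.1300], E[r] = 1.3300, γ^t·E[r] = 1.077300, running G = 4.019300
t=3: π = [0.1130, 0.1921, 0.2497, 0.1380, 0.1767, 0.1305], E[r] = 1.3268, γ^t·E[r] = 0.967237, running G = 4.986537
t=4: π = [0.1131, 0.1921, 0.2494, 0.1382, 0.1768, 0.1305], E[r] = 1.3252, γ^t·E[r] = 0.869451, running G = 5.855988
t=5: π = [0.1131, 0.1921, 0.2494, 0.1382, 0.1767, 0.1305], E[r] = 1.3252, γ^t·E[r] = 0.782519, running G = 6.638506
t=6: π = [0.1131, 0.1921, 0.2494, 0.1382, 0.1768, 0.1305], E[r] = 1.3252, γ^t·E[r] = 0.704245, running G = 7.342752
t=7: π = [0.1131, 0.1921, 0.2494, 0.1382, 0.1768, 0.1305], E[r] = 1.3252, γ^t·E[r] = 0.633822, running G = 7.976574
t=8: π = [0.1131, 0.1921, 0.2494, 0.1382, 0.1768, 0.1305], E[r] = 1.3252, γ^t·E[r] = 0.570439, running G = 8.547013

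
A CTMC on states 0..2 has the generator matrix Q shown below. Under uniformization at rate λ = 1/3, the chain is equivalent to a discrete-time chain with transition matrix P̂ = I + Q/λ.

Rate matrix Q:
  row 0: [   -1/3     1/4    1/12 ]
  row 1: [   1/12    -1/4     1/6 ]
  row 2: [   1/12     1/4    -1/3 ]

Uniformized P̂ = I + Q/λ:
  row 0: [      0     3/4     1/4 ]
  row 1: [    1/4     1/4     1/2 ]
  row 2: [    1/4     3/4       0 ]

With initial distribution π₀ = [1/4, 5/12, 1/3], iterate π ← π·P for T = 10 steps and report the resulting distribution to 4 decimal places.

t=0: π = [0.2500, 0.4167, 0.3333]
t=1: π = [0.1875, 0.5417, 0.2708]
t=2: π = [0.2031, 0.4792, 0.3177]
t=3: π = [0.1992, 0.5104, 0.2904]
t=4: π = [0.2002, 0.4948, 0.3050]
t=5: π = [0.2000, 0.5026, 0.2974]
t=6: π = [0.2000, 0.4987, 0.3013]
t=7: π = [0.2000, 0.5007, 0.2994]
t=8: π = [0.2000, 0.4997, 0.3003]
t=9: π = [0.2000, 0.5002, 0.2998]
t=10: π = [0.2000, 0.4999, 0.3001]

π = [0.2000, 0.4999, 0.3001]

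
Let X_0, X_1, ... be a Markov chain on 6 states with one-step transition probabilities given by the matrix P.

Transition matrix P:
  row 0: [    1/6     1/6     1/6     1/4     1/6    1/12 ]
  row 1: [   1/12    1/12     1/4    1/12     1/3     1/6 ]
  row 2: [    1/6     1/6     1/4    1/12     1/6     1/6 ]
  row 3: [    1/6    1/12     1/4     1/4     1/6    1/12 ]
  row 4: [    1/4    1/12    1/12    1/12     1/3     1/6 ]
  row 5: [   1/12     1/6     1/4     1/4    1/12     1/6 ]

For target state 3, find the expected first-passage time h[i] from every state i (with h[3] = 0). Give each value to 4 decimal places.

h = [6.2405, 7.4450, 7.3761, 0.0000, 7.2557, 6.2515]

First-step conditioning: h[3] = 0; for i ≠ 3, h[i] = 1 + Σ_k P[i][k]·h[k].
  h[0] = 1 + 1/6·h[0] + 1/6·h[1] + 1/6·h[2] + 1/6·h[4] + 1/12·h[5]
  h[1] = 1 + 1/12·h[0] + 1/12·h[1] + 1/4·h[2] + 1/3·h[4] + 1/6·h[5]
  h[2] = 1 + 1/6·h[0] + 1/6·h[1] + 1/4·h[2] + 1/6·h[4] + 1/6·h[5]
  h[4] = 1 + 1/4·h[0] + 1/12·h[1] + 1/12·h[2] + 1/3·h[4] + 1/6·h[5]
  h[5] = 1 + 1/12·h[0] + 1/6·h[1] + 1/4·h[2] + 1/12·h[4] + 1/6·h[5]
Solving the 5×5 linear system over states ≠ 3 gives exactly h = [95748/15343, 114228/15343, 113172/15343, 0, 111324/15343, 95916/15343] (h[3] = 0 is the target).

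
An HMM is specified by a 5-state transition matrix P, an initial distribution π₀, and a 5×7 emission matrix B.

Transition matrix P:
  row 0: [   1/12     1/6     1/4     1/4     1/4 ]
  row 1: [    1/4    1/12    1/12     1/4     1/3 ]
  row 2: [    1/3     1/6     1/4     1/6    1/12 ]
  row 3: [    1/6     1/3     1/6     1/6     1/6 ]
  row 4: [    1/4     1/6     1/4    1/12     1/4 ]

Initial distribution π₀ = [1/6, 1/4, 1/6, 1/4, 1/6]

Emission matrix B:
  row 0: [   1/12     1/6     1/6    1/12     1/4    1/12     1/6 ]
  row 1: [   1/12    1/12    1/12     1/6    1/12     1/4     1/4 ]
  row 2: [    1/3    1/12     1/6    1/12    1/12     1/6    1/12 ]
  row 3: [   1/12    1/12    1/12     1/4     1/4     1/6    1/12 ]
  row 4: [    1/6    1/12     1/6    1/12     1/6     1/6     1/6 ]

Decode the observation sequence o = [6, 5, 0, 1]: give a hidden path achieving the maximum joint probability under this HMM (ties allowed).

t=0: δ = [2.778e-02, 6.250e-02, 1.389e-02, 2.083e-02, 2.778e-02]  (obs o_0=6)
t=1: δ = [1.302e-03, 1.736e-03, 1.157e-03, 2.604e-03, 3.472e-03]  ψ = [1, 3, 0, 1, 1]  (obs o_1=5)
t=2: δ = [7.234e-05, 7.234e-05, 2.894e-04, 3.617e-05, 1.447e-04]  ψ = [4, 3, 4, 1, 4]  (obs o_2=0)
t=3: δ = [1.608e-05, 4.019e-06, 6.028e-06, 4.019e-06, 3.014e-06]  ψ = [2, 2, 2, 2, 4]  (obs o_3=1)
backtrack: best end state = 0; path = [1, 4, 2, 0]

path = [1, 4, 2, 0]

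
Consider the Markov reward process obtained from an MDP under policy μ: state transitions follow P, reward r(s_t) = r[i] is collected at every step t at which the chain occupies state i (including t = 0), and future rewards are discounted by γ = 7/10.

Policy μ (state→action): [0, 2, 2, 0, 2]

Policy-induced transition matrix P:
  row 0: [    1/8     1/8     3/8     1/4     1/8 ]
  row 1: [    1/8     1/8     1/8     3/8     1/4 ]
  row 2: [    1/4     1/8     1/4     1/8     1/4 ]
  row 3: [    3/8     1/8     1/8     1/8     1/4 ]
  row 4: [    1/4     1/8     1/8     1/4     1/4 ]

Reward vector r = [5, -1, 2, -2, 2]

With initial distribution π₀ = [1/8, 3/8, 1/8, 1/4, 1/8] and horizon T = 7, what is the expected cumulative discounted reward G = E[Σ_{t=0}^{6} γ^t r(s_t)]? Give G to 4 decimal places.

G = 3.1510

t=0: π = [0.1250, 0.3750, 0.1250, 0.2500, 0.1250], E[r] = 0.2500, γ^t·E[r] = 0.250000, running G = 0.250000
t=1: π = [0.2188, 0.1250, 0.1719, 0.2500, 0.2344], E[r] = 1.2813, γ^t·E[r] = 0.896875, running G = 1.146875
t=2: π = [0.2383, 0.1250, 0.2012, 0.2129, 0.2227], E[r] = 1.4883, γ^t·E[r] = 0.729258, running G = 1.876133
t=3: π = [0.2312, 0.1250, 0.2097, 0.2139, 0.2202], E[r] = 1.4631, γ^t·E[r] = 0.501855, running G = 2.377988
t=4: π = [0.2322, 0.1250, 0.2090, 0.2127, 0.2211], E[r] = 1.4709, γ^t·E[r] = 0.353167, running G = 2.731155
t=5: π = [0.2319, 0.1250, 0.2092, 0.2129, 0.2210], E[r] = 1.4691, γ^t·E[r] = 0.246919, running G = 2.978075
t=6: π = [0.2320, 0.1250, 0.2091, 0.2129, 0.2210], E[r] = 1.4695, γ^t·E[r] = 0.172890, running G = 3.150964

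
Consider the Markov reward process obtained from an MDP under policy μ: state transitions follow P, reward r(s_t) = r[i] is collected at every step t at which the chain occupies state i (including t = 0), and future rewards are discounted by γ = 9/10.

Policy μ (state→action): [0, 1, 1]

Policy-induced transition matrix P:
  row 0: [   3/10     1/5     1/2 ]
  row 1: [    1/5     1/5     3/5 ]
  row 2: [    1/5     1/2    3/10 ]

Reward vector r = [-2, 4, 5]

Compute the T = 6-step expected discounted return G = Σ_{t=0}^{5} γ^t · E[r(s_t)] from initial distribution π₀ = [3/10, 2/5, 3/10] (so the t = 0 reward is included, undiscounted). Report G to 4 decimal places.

t=0: π = [0.3000, 0.4000, 0.3000], E[r] = 2.5000, γ^t·E[r] = 2.500000, running G = 2.500000
t=1: π = [0.2300, 0.2900, 0.4800], E[r] = 3.1000, γ^t·E[r] = 2.790000, running G = 5.290000
t=2: π = [0.2230, 0.3440, 0.4330], E[r] = 3.0950, γ^t·E[r] = 2.506950, running G = 7.796950
t=3: π = [0.2223, 0.3299, 0.4478], E[r] = 3.1140, γ^t·E[r] = 2.270106, running G = 10.067056
t=4: π = [0.2222, 0.3343, 0.4434], E[r] = 3.1101, γ^t·E[r] = 2.040504, running G = 12.107560
t=5: π = [0.2222, 0.3330, 0.4447], E[r] = 3.1114, γ^t·E[r] = 1.837256, running G = 13.944816

G = 13.9448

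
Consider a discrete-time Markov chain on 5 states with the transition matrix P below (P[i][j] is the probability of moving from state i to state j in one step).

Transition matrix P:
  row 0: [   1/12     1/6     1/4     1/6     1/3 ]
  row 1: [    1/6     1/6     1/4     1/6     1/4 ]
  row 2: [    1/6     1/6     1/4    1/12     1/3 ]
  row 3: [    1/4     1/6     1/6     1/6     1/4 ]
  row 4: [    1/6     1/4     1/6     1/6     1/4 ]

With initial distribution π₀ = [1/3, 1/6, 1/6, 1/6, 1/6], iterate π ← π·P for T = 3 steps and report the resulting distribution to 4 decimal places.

t=0: π = [0.3333, 0.1667, 0.1667, 0.1667, 0.1667]
t=1: π = [0.1528, 0.1806, 0.2222, 0.1528, 0.2917]
t=2: π = [0.1667, 0.1910, 0.2130, 0.1481, 0.2813]
t=3: π = [0.1651, 0.1901, 0.2142, 0.1489, 0.2816]

π = [0.1651, 0.1901, 0.2142, 0.1489, 0.2816]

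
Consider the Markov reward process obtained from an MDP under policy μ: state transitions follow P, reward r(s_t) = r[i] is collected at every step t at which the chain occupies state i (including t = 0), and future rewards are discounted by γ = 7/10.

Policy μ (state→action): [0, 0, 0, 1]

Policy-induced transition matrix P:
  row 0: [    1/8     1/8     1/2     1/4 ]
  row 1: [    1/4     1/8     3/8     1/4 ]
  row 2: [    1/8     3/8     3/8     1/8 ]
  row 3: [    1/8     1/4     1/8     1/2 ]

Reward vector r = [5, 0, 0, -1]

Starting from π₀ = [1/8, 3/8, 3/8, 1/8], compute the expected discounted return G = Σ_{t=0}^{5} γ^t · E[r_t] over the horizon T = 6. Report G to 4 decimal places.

t=0: π = [0.1250, 0.3750, 0.3750, 0.1250], E[r] = 0.5000, γ^t·E[r] = 0.500000, running G = 0.500000
t=1: π = [0.1719, 0.2344, 0.3594, 0.2344], E[r] = 0.6250, γ^t·E[r] = 0.437500, running G = 0.937500
t=2: π = [0.1543, 0.2441, 0.3379, 0.2637], E[r] = 0.5078, γ^t·E[r] = 0.248828, running G = 1.186328
t=3: π = [0.1555, 0.2424, 0.3284, 0.2737], E[r] = 0.5039, γ^t·E[r] = 0.172840, running G = 1.359168
t=4: π = [0.1553, 0.2413, 0.3260, 0.2774], E[r] = 0.4991, γ^t·E[r] = 0.119845, running G = 1.479013
t=5: π = [0.1552, 0.2412, 0.3251, 0.2786], E[r] = 0.4972, γ^t·E[r] = 0.083568, running G = 1.562581

G = 1.5626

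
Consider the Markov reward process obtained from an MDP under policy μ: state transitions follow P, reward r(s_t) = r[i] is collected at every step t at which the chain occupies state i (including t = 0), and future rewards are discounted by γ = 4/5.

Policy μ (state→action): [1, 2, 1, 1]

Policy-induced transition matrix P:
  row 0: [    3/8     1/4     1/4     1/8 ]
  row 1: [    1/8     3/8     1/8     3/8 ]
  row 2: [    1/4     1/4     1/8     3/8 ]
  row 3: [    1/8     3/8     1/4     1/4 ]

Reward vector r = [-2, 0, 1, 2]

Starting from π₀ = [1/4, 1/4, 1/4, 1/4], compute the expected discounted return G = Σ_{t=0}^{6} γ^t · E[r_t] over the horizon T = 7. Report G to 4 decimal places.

t=0: π = [0.2500, 0.2500, 0.2500, 0.2500], E[r] = 0.2500, γ^t·E[r] = 0.250000, running G = 0.250000
t=1: π = [0.2188, 0.3125, 0.1875, 0.2813], E[r] = 0.3125, γ^t·E[r] = 0.250000, running G = 0.500000
t=2: π = [0.2031, 0.3242, 0.1875, 0.2852], E[r] = 0.3516, γ^t·E[r] = 0.225000, running G = 0.725000
t=3: π = [0.1992, 0.3262, 0.1860, 0.2886], E[r] = 0.3647, γ^t·E[r] = 0.186750, running G = 0.911750
t=4: π = [0.1981, 0.3268, 0.1860, 0.2891], E[r] = 0.3681, γ^t·E[r] = 0.150775, running G = 1.062525
t=5: π = [0.1978, 0.3270, 0.1859, 0.2893], E[r] = 0.3691, γ^t·E[r] = 0.120935, running G = 1.183460
t=6: π = [0.1977, 0.3270, 0.1859, 0.2894], E[r] = 0.3693, γ^t·E[r] = 0.096814, running G = 1.280274

G = 1.2803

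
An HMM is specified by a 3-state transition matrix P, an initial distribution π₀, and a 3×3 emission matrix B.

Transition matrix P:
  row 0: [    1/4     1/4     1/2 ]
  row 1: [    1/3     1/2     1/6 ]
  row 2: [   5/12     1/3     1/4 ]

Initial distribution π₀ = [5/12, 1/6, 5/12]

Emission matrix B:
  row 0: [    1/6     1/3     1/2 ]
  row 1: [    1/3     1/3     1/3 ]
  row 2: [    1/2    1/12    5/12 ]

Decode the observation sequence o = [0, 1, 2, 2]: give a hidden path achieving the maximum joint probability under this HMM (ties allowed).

path = [2, 0, 2, 0]

t=0: δ = [6.944e-02, 5.556e-02, 2.083e-01]  (obs o_0=0)
t=1: δ = [2.894e-02, 2.315e-02, 4.340e-03]  ψ = [2, 2, 2]  (obs o_1=1)
t=2: δ = [3.858e-03, 3.858e-03, 6.028e-03]  ψ = [1, 1, 0]  (obs o_2=2)
t=3: δ = [1.256e-03, 6.698e-04, 8.038e-04]  ψ = [2, 2, 0]  (obs o_3=2)
backtrack: best end state = 0; path = [2, 0, 2, 0]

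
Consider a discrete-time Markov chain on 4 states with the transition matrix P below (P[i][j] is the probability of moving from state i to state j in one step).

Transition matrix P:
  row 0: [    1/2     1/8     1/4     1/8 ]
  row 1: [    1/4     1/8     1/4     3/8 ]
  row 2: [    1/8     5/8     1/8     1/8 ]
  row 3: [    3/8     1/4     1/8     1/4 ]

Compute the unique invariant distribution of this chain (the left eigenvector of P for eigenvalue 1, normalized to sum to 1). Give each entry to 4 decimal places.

π = [0.3360, 0.2510, 0.1984, 0.2146]

Balance equations π_j = Σ_i π_i·P[i][j]:
  π_0 = 1/2·π_0 + 1/4·π_1 + 1/8·π_2 + 3/8·π_3
  π_1 = 1/8·π_0 + 1/8·π_1 + 5/8·π_2 + 1/4·π_3
  π_2 = 1/4·π_0 + 1/4·π_1 + 1/8·π_2 + 1/8·π_3
  normalize: π_0 + π_1 + π_2 + π_3 = 1
Solving the linear system gives exactly π = [83/247, 62/247, 49/247, 53/247].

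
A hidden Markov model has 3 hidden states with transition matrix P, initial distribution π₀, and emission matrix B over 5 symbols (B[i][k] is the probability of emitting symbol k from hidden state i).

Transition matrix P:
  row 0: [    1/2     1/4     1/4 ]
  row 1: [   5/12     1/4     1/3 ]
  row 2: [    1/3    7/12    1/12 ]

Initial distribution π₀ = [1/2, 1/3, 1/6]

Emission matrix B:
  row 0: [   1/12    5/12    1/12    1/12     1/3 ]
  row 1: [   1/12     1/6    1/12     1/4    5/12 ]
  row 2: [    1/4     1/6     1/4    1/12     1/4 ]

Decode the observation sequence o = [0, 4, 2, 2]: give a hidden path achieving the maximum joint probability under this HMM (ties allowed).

path = [2, 1, 2, 1]

t=0: δ = [4.167e-02, 2.778e-02, 4.167e-02]  (obs o_0=0)
t=1: δ = [6.944e-03, 1.013e-02, 2.604e-03]  ψ = [0, 2, 0]  (obs o_1=4)
t=2: δ = [3.516e-04, 2.110e-04, 8.439e-04]  ψ = [1, 1, 1]  (obs o_2=2)
t=3: δ = [2.344e-05, 4.103e-05, 2.198e-05]  ψ = [2, 2, 0]  (obs o_3=2)
backtrack: best end state = 1; path = [2, 1, 2, 1]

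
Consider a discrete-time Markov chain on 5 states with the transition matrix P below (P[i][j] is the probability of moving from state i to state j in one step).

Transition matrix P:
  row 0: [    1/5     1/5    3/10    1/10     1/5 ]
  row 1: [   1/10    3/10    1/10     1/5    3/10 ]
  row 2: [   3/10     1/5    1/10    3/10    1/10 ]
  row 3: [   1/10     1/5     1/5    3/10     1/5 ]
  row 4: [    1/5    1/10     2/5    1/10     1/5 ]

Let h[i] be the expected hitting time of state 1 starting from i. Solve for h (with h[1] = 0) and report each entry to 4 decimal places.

First-step conditioning: h[1] = 0; for i ≠ 1, h[i] = 1 + Σ_k P[i][k]·h[k].
  h[0] = 1 + 1/5·h[0] + 3/10·h[2] + 1/10·h[3] + 1/5·h[4]
  h[2] = 1 + 3/10·h[0] + 1/10·h[2] + 3/10·h[3] + 1/10·h[4]
  h[3] = 1 + 1/10·h[0] + 1/5·h[2] + 3/10·h[3] + 1/5·h[4]
  h[4] = 1 + 1/5·h[0] + 2/5·h[2] + 1/10·h[3] + 1/5·h[4]
Solving the 4×4 linear system over states ≠ 1 gives exactly h = [9880/1803, 0, 9800/1803, 9890/1803, 3620/601] (h[1] = 0 is the target).

h = [5.4798, 0.0000, 5.4354, 5.4853, 6.0233]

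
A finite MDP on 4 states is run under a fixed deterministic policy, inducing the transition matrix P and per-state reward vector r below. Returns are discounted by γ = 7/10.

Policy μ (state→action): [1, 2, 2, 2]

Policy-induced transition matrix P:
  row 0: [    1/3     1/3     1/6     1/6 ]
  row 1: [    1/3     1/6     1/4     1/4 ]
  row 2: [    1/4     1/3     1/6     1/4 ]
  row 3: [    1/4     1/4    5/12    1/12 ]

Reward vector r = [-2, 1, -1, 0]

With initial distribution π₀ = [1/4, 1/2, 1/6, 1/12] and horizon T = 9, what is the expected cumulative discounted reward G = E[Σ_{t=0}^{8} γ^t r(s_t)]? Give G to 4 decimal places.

G = -1.4334

t=0: π = [0.2500, 0.5000, 0.1667, 0.0833], E[r] = -0.1667, γ^t·E[r] = -0.166667, running G = -0.166667
t=1: π = [0.3125, 0.2431, 0.2292, 0.2153], E[r] = -0.6111, γ^t·E[r] = -0.427778, running G = -0.594444
t=2: π = [0.2963, 0.2749, 0.2407, 0.1881], E[r] = -0.5584, γ^t·E[r] = -0.273640, running G = -0.868084
t=3: π = [0.2976, 0.2718, 0.2366, 0.1940], E[r] = -0.5599, γ^t·E[r] = -0.192061, running G = -1.060145
t=4: π = [0.2975, 0.2719, 0.2378, 0.1929], E[r] = -0.5609, γ^t·E[r] = -0.134662, running G = -1.194807
t=5: π = [0.2974, 0.2720, 0.2375, 0.1931], E[r] = -0.5605, γ^t·E[r] = -0.094199, running G = -1.289006
t=6: π = [0.2974, 0.2719, 0.2376, 0.1930], E[r] = -0.5606, γ^t·E[r] = -0.065951, running G = -1.354957
t=7: π = [0.2974, 0.2719, 0.2376, 0.1930], E[r] = -0.5606, γ^t·E[r] = -0.046164, running G = -1.401121
t=8: π = [0.2974, 0.2719, 0.2376, 0.1930], E[r] = -0.5606, γ^t·E[r] = -0.032315, running G = -1.433436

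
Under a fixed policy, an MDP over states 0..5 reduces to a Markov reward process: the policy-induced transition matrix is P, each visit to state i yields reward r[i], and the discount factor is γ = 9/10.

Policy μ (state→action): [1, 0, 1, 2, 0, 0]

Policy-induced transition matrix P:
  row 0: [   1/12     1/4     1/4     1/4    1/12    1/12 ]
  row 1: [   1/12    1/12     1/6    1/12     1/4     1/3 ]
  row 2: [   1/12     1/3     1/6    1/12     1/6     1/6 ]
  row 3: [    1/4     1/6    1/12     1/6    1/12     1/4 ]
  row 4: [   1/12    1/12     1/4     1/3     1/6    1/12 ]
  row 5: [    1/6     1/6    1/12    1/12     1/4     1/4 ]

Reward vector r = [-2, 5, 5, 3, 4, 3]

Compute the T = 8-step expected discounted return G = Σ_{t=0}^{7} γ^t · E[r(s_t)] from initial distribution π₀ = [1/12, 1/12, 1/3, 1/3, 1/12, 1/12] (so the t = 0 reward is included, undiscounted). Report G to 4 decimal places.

t=0: π = [0.0833, 0.0833, 0.3333, 0.3333, 0.0833, 0.0833], E[r] = 3.5000, γ^t·E[r] = 3.500000, running G = 3.500000
t=1: π = [0.1458, 0.2153, 0.1458, 0.1458, 0.1458, 0.2014], E[r] = 3.1389, γ^t·E[r] = 2.825000, running G = 6.325000
t=2: π = [0.1244, 0.1730, 0.1620, 0.1563, 0.1771, 0.2072], E[r] = 3.2251, γ^t·E[r] = 2.612344, running G = 8.937344
t=3: π = [0.1266, 0.1749, 0.1615, 0.1614, 0.1750, 0.2007], E[r] = 3.2145, γ^t·E[r] = 2.343375, running G = 11.280719
t=4: π = [0.1269, 0.1750, 0.1616, 0.1616, 0.1740, 0.2008], E[r] = 3.2124, γ^t·E[r] = 2.107688, running G = 13.388406
t=5: π = [0.1270, 0.1751, 0.1615, 0.1615, 0.1739, 0.2010], E[r] = 3.2122, γ^t·E[r] = 1.896760, running G = 15.285166
t=6: π = [0.1270, 0.1751, 0.1615, 0.1614, 0.1740, 0.2010], E[r] = 3.2123, γ^t·E[r] = 1.707141, running G = 16.992307
t=7: π = [0.1270, 0.1751, 0.1615, 0.1614, 0.1740, 0.2010], E[r] = 3.2123, γ^t·E[r] = 1.536429, running G = 18.528736

G = 18.5287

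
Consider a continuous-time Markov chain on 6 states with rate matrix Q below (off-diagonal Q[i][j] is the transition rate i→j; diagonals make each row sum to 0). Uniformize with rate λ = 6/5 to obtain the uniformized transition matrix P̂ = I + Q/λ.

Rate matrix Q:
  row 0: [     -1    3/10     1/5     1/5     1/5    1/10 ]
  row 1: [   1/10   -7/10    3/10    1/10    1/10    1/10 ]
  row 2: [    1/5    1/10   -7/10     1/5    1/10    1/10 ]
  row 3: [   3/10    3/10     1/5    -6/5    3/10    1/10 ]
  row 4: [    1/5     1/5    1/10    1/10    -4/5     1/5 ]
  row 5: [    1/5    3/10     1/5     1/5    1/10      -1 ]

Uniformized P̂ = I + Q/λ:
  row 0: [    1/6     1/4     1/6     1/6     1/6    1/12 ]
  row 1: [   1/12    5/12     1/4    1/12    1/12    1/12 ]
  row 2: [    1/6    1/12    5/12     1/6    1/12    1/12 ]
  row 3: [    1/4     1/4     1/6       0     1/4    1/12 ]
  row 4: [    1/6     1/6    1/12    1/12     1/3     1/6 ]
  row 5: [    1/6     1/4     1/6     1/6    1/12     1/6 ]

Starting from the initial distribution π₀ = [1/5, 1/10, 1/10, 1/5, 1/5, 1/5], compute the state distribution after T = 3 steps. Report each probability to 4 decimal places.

π = [0.1559, 0.2409, 0.2276, 0.1139, 0.1558, 0.1058]

t=0: π = [0.2000, 0.1000, 0.1000, 0.2000, 0.2000, 0.2000]
t=1: π = [0.1750, 0.2333, 0.1833, 0.1083, 0.1833, 0.1167]
t=2: π = [0.1563, 0.2431, 0.2167, 0.1139, 0.1618, 0.1083]
t=3: π = [0.1559, 0.2409, 0.2276, 0.1139, 0.1558, 0.1058]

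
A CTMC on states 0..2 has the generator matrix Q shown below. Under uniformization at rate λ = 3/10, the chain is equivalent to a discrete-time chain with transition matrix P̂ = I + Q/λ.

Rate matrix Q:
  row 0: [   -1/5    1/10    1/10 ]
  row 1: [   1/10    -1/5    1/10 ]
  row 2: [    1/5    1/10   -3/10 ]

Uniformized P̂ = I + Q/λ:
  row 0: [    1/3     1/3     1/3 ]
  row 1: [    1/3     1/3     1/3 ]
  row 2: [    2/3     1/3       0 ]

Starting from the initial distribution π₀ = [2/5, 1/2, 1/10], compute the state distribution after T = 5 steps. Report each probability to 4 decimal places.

t=0: π = [0.4000, 0.5000, 0.1000]
t=1: π = [0.3667, 0.3333, 0.3000]
t=2: π = [0.4333, 0.3333, 0.2333]
t=3: π = [0.4111, 0.3333, 0.2556]
t=4: π = [0.4185, 0.3333, 0.2481]
t=5: π = [0.4160, 0.3333, 0.2506]

π = [0.4160, 0.3333, 0.2506]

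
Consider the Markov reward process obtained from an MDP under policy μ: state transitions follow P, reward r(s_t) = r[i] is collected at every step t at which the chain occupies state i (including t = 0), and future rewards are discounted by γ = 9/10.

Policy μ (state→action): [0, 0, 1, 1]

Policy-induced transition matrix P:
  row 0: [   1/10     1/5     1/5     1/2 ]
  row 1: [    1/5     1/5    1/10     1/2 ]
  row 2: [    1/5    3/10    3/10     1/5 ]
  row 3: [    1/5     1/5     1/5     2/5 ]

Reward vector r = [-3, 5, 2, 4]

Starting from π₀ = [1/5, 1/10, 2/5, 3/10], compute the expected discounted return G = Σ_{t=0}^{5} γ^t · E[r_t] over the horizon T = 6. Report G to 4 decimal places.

t=0: π = [0.2000, 0.1000, 0.4000, 0.3000], E[r] = 1.9000, γ^t·E[r] = 1.900000, running G = 1.900000
t=1: π = [0.1800, 0.2400, 0.2300, 0.3500], E[r] = 2.5200, γ^t·E[r] = 2.268000, running G = 4.168000
t=2: π = [0.1820, 0.2230, 0.1990, 0.3960], E[r] = 2.5510, γ^t·E[r] = 2.066310, running G = 6.234310
t=3: π = [0.1818, 0.2199, 0.1976, 0.4007], E[r] = 2.5521, γ^t·E[r] = 1.860481, running G = 8.094791
t=4: π = [0.1818, 0.2198, 0.1978, 0.4007], E[r] = 2.5515, γ^t·E[r] = 1.674026, running G = 9.768817
t=5: π = [0.1818, 0.2198, 0.1978, 0.4006], E[r] = 2.5514, γ^t·E[r] = 1.506605, running G = 11.275422

G = 11.2754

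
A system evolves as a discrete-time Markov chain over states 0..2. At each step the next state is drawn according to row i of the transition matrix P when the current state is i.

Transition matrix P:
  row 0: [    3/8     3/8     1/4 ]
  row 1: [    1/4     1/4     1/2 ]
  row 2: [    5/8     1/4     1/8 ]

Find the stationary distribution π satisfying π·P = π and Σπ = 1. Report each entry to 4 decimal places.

Balance equations π_j = Σ_i π_i·P[i][j]:
  π_0 = 3/8·π_0 + 1/4·π_1 + 5/8·π_2
  π_1 = 3/8·π_0 + 1/4·π_1 + 1/4·π_2
  normalize: π_0 + π_1 + π_2 = 1
Solving the linear system gives exactly π = [34/83, 25/83, 24/83].

π = [0.4096, 0.3012, 0.2892]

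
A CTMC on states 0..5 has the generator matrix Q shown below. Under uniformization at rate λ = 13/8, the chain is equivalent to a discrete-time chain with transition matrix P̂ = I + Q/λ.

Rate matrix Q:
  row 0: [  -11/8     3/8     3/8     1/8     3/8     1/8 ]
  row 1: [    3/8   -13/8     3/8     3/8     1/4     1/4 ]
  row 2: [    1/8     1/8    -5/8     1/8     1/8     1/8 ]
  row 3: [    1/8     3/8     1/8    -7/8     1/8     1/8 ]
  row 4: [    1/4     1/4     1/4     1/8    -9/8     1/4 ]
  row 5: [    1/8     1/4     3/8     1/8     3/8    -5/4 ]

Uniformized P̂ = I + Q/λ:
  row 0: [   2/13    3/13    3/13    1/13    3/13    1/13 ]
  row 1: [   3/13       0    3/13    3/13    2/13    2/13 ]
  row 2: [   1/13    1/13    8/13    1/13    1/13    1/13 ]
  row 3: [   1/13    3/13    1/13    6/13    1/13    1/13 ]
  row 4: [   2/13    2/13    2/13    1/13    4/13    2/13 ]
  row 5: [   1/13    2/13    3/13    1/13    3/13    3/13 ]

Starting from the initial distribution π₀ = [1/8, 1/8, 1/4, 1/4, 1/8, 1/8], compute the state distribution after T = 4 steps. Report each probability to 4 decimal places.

t=0: π = [0.1250, 0.1250, 0.2500, 0.2500, 0.1250, 0.1250]
t=1: π = [0.1154, 0.1442, 0.2788, 0.1923, 0.1538, 0.1154]
t=2: π = [0.1198, 0.1339, 0.2966, 0.1731, 0.1590, 0.1176]
t=3: π = [0.1190, 0.1330, 0.3060, 0.1641, 0.1604, 0.1175]
t=4: π = [0.1189, 0.1316, 0.3109, 0.1605, 0.1606, 0.1176]

π = [0.1189, 0.1316, 0.3109, 0.1605, 0.1606, 0.1176]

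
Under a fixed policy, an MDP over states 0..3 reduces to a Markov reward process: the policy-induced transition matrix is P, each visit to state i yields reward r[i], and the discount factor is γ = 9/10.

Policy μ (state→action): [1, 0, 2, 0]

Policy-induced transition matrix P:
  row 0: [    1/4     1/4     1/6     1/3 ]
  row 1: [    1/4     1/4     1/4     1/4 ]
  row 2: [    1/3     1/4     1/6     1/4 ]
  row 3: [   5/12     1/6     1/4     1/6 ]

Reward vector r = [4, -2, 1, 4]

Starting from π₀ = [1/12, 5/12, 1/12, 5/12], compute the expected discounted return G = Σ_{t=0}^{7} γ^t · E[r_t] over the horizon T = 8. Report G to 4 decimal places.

t=0: π = [0.0833, 0.4167, 0.0833, 0.4167], E[r] = 1.2500, γ^t·E[r] = 1.250000, running G = 1.250000
t=1: π = [0.3264, 0.2153, 0.2361, 0.2222], E[r] = 2.0000, γ^t·E[r] = 1.800000, running G = 3.050000
t=2: π = [0.3067, 0.2315, 0.2031, 0.2587], E[r] = 2.0017, γ^t·E[r] = 1.621406, running G = 4.671406
t=3: π = [0.3100, 0.2284, 0.2075, 0.2540], E[r] = 2.0068, γ^t·E[r] = 1.462957, running G = 6.134363
t=4: π = [0.3096, 0.2288, 0.2069, 0.2547], E[r] = 2.0064, γ^t·E[r] = 1.316392, running G = 7.450756
t=5: π = [0.3097, 0.2288, 0.2070, 0.2546], E[r] = 2.0065, γ^t·E[r] = 1.184794, running G = 8.635550
t=6: π = [0.3097, 0.2288, 0.2069, 0.2546], E[r] = 2.0065, γ^t·E[r] = 1.066310, running G = 9.701860
t=7: π = [0.3097, 0.2288, 0.2069, 0.2546], E[r] = 2.0065, γ^t·E[r] = 0.959680, running G = 10.661539

G = 10.6615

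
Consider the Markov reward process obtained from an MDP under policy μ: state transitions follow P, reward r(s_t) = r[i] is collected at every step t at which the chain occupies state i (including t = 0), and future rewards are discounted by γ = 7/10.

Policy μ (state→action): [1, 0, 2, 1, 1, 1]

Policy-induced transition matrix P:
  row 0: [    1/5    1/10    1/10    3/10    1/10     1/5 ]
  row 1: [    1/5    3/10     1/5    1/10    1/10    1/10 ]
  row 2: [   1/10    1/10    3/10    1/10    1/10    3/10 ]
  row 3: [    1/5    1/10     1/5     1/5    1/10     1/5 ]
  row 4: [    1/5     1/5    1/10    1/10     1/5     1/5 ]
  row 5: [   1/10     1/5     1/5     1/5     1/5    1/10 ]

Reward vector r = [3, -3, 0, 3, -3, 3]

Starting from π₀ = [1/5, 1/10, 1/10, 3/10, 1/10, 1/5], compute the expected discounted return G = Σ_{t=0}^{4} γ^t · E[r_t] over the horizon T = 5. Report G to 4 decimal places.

G = 2.7649

t=0: π = [0.2000, 0.1000, 0.1000, 0.3000, 0.1000, 0.2000], E[r] = 1.5000, γ^t·E[r] = 1.500000, running G = 1.500000
t=1: π = [0.1700, 0.1500, 0.1800, 0.1900, 0.1300, 0.1800], E[r] = 0.7800, γ^t·E[r] = 0.546000, running G = 2.046000
t=2: π = [0.1640, 0.1610, 0.1880, 0.1710, 0.1310, 0.1850], E[r] = 0.6840, γ^t·E[r] = 0.335160, running G = 2.381160
t=3: π = [0.1627, 0.1638, 0.1893, 0.1684, 0.1316, 0.1842], E[r] = 0.6597, γ^t·E[r] = 0.226277, running G = 2.607437
t=4: π = [0.1627, 0.1643, 0.1895, 0.1678, 0.1316, 0.1841], E[r] = 0.6560, γ^t·E[r] = 0.157501, running G = 2.764938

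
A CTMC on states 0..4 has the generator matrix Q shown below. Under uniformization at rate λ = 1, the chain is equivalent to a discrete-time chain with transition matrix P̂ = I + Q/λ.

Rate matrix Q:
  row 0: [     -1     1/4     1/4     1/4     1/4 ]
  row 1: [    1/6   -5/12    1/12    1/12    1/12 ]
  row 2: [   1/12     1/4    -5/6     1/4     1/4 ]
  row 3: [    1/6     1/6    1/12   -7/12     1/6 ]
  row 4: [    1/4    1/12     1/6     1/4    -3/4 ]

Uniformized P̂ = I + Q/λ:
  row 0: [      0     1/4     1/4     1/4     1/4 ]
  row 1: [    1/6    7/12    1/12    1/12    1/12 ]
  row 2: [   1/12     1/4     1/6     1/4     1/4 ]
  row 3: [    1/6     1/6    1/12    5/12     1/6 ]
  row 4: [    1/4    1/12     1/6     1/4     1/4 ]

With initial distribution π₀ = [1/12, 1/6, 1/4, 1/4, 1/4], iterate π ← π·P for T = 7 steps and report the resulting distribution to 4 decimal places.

π = [0.1462, 0.2996, 0.1339, 0.2402, 0.1801]

t=0: π = [0.0833, 0.1667, 0.2500, 0.2500, 0.2500]
t=1: π = [0.1528, 0.2431, 0.1389, 0.2639, 0.2014]
t=2: π = [0.1464, 0.2755, 0.1372, 0.2535, 0.1875]
t=3: π = [0.1465, 0.2894, 0.1348, 0.2463, 0.1830]
t=4: π = [0.1463, 0.2955, 0.1342, 0.2428, 0.1812]
t=5: π = [0.1462, 0.2980, 0.1340, 0.2412, 0.1805]
t=6: π = [0.1462, 0.2992, 0.1339, 0.2405, 0.1802]
t=7: π = [0.1462, 0.2996, 0.1339, 0.2402, 0.1801]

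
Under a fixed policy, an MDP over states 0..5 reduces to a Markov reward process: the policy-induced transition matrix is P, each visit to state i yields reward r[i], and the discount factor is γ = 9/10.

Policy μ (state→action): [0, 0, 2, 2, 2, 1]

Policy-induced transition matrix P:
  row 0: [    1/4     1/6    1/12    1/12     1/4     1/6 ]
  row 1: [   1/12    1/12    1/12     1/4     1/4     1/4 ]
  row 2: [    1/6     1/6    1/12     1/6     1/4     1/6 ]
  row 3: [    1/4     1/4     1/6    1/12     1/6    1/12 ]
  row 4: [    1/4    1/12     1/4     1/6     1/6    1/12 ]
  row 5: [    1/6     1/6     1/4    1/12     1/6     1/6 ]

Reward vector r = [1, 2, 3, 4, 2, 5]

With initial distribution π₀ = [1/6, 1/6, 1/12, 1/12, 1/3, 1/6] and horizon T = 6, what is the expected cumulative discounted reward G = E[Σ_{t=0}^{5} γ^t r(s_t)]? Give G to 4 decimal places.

t=0: π = [0.1667, 0.1667, 0.0833, 0.0833, 0.3333, 0.1667], E[r] = 2.5833, γ^t·E[r] = 2.583333, running G = 2.583333
t=1: π = [0.2014, 0.1319, 0.1736, 0.1458, 0.2014, 0.1458], E[r] = 2.7014, γ^t·E[r] = 2.431250, running G = 5.014583
t=2: π = [0.2014, 0.1510, 0.1534, 0.1366, 0.2089, 0.1487], E[r] = 2.6713, γ^t·E[r] = 2.163750, running G = 7.178333
t=3: π = [0.1997, 0.1481, 0.1543, 0.1387, 0.2088, 0.1505], E[r] = 2.6834, γ^t·E[r] = 1.956234, running G = 9.134568
t=4: π = [0.1999, 0.1485, 0.1548, 0.1383, 0.2085, 0.1500], E[r] = 2.6815, γ^t·E[r] = 1.759345, running G = 10.893913
t=5: π = [0.1999, 0.1484, 0.1546, 0.1384, 0.2086, 0.1501], E[r] = 2.6819, γ^t·E[r] = 1.583634, running G = 12.477547

G = 12.4775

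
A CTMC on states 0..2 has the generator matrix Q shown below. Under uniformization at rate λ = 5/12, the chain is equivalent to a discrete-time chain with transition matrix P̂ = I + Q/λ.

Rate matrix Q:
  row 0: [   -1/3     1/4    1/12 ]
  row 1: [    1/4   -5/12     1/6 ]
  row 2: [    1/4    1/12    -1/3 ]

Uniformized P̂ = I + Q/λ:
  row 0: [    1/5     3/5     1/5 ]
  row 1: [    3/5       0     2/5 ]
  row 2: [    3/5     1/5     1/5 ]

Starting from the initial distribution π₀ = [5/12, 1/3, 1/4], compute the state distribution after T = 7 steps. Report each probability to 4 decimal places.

π = [0.4286, 0.3095, 0.2619]

t=0: π = [0.4167, 0.3333, 0.2500]
t=1: π = [0.4333, 0.3000, 0.2667]
t=2: π = [0.4267, 0.3133, 0.2600]
t=3: π = [0.4293, 0.3080, 0.2627]
t=4: π = [0.4283, 0.3101, 0.2616]
t=5: π = [0.4287, 0.3093, 0.2620]
t=6: π = [0.4285, 0.3096, 0.2619]
t=7: π = [0.4286, 0.3095, 0.2619]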